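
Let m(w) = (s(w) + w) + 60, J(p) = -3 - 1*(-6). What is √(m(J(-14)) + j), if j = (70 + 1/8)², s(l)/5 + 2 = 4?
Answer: √319393/8 ≈ 70.644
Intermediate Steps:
J(p) = 3 (J(p) = -3 + 6 = 3)
s(l) = 10 (s(l) = -10 + 5*4 = -10 + 20 = 10)
m(w) = 70 + w (m(w) = (10 + w) + 60 = 70 + w)
j = 314721/64 (j = (70 + ⅛)² = (561/8)² = 314721/64 ≈ 4917.5)
√(m(J(-14)) + j) = √((70 + 3) + 314721/64) = √(73 + 314721/64) = √(319393/64) = √319393/8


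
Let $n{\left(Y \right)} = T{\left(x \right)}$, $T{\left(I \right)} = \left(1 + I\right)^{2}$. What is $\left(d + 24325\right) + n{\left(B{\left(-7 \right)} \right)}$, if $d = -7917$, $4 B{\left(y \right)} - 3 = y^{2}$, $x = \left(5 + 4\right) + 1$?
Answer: $16529$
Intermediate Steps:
$x = 10$ ($x = 9 + 1 = 10$)
$B{\left(y \right)} = \frac{3}{4} + \frac{y^{2}}{4}$
$n{\left(Y \right)} = 121$ ($n{\left(Y \right)} = \left(1 + 10\right)^{2} = 11^{2} = 121$)
$\left(d + 24325\right) + n{\left(B{\left(-7 \right)} \right)} = \left(-7917 + 24325\right) + 121 = 16408 + 121 = 16529$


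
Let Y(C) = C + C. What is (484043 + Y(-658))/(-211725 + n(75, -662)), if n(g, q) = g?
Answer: -160909/70550 ≈ -2.2808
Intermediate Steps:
Y(C) = 2*C
(484043 + Y(-658))/(-211725 + n(75, -662)) = (484043 + 2*(-658))/(-211725 + 75) = (484043 - 1316)/(-211650) = 482727*(-1/211650) = -160909/70550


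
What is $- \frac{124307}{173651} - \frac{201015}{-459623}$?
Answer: $- \frac{22227900496}{79813993573} \approx -0.2785$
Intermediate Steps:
$- \frac{124307}{173651} - \frac{201015}{-459623} = \left(-124307\right) \frac{1}{173651} - - \frac{201015}{459623} = - \frac{124307}{173651} + \frac{201015}{459623} = - \frac{22227900496}{79813993573}$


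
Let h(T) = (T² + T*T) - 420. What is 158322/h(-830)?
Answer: 79161/688690 ≈ 0.11494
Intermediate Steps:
h(T) = -420 + 2*T² (h(T) = (T² + T²) - 420 = 2*T² - 420 = -420 + 2*T²)
158322/h(-830) = 158322/(-420 + 2*(-830)²) = 158322/(-420 + 2*688900) = 158322/(-420 + 1377800) = 158322/1377380 = 158322*(1/1377380) = 79161/688690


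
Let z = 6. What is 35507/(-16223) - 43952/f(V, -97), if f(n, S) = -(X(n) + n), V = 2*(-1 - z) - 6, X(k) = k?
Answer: -89306697/81115 ≈ -1101.0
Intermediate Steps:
V = -20 (V = 2*(-1 - 1*6) - 6 = 2*(-1 - 6) - 6 = 2*(-7) - 6 = -14 - 6 = -20)
f(n, S) = -2*n (f(n, S) = -(n + n) = -2*n)
35507/(-16223) - 43952/f(V, -97) = 35507/(-16223) - 43952/((-2*(-20))) = 35507*(-1/16223) - 43952/40 = -35507/16223 - 43952*1/40 = -35507/16223 - 5494/5 = -89306697/81115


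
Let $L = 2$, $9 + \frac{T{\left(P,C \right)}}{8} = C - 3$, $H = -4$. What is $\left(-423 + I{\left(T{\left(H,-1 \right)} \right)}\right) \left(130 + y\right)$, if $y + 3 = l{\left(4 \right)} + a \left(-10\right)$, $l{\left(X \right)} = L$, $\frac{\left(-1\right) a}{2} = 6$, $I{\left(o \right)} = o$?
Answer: $-131223$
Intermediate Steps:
$T{\left(P,C \right)} = -96 + 8 C$ ($T{\left(P,C \right)} = -72 + 8 \left(C - 3\right) = -72 + 8 \left(-3 + C\right) = -72 + \left(-24 + 8 C\right) = -96 + 8 C$)
$a = -12$ ($a = \left(-2\right) 6 = -12$)
$l{\left(X \right)} = 2$
$y = 119$ ($y = -3 + \left(2 - -120\right) = -3 + \left(2 + 120\right) = -3 + 122 = 119$)
$\left(-423 + I{\left(T{\left(H,-1 \right)} \right)}\right) \left(130 + y\right) = \left(-423 + \left(-96 + 8 \left(-1\right)\right)\right) \left(130 + 119\right) = \left(-423 - 104\right) 249 = \left(-527\right) 249 = -131223$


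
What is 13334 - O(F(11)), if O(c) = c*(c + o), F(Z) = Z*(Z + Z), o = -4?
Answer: -44262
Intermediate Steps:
F(Z) = 2*Z² (F(Z) = Z*(2*Z) = 2*Z²)
O(c) = c*(-4 + c) (O(c) = c*(c - 4) = c*(-4 + c))
13334 - O(F(11)) = 13334 - 2*11²*(-4 + 2*11²) = 13334 - 2*121*(-4 + 2*121) = 13334 - 242*(-4 + 242) = 13334 - 242*238 = 13334 - 1*57596 = 13334 - 57596 = -44262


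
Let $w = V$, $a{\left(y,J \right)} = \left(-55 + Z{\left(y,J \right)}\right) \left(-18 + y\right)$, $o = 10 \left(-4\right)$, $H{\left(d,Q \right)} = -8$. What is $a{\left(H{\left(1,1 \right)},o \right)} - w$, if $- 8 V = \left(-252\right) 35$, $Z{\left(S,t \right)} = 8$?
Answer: $\frac{239}{2} \approx 119.5$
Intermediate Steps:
$V = \frac{2205}{2}$ ($V = - \frac{\left(-252\right) 35}{8} = \left(- \frac{1}{8}\right) \left(-8820\right) = \frac{2205}{2} \approx 1102.5$)
$o = -40$
$a{\left(y,J \right)} = 846 - 47 y$ ($a{\left(y,J \right)} = \left(-55 + 8\right) \left(-18 + y\right) = - 47 \left(-18 + y\right) = 846 - 47 y$)
$w = \frac{2205}{2} \approx 1102.5$
$a{\left(H{\left(1,1 \right)},o \right)} - w = \left(846 - -376\right) - \frac{2205}{2} = \left(846 + 376\right) - \frac{2205}{2} = 1222 - \frac{2205}{2} = \frac{239}{2}$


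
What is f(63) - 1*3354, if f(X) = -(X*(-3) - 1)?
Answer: -3164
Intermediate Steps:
f(X) = 1 + 3*X (f(X) = -(-3*X - 1) = -(-1 - 3*X) = 1 + 3*X)
f(63) - 1*3354 = (1 + 3*63) - 1*3354 = (1 + 189) - 3354 = 190 - 3354 = -3164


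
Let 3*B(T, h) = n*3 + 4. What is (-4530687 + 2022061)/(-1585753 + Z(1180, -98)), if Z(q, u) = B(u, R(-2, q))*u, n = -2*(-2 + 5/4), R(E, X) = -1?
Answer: 3762939/2379046 ≈ 1.5817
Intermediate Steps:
n = 3/2 (n = -2*(-2 + 5*(1/4)) = -2*(-2 + 5/4) = -2*(-3/4) = 3/2 ≈ 1.5000)
B(T, h) = 17/6 (B(T, h) = ((3/2)*3 + 4)/3 = (9/2 + 4)/3 = (1/3)*(17/2) = 17/6)
Z(q, u) = 17*u/6
(-4530687 + 2022061)/(-1585753 + Z(1180, -98)) = (-4530687 + 2022061)/(-1585753 + (17/6)*(-98)) = -2508626/(-1585753 - 833/3) = -2508626/(-4758092/3) = -2508626*(-3/4758092) = 3762939/2379046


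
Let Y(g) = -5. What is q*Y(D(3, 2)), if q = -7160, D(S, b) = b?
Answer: 35800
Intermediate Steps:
q*Y(D(3, 2)) = -7160*(-5) = 35800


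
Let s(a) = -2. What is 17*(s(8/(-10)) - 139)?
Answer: -2397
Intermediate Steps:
17*(s(8/(-10)) - 139) = 17*(-2 - 139) = 17*(-141) = -2397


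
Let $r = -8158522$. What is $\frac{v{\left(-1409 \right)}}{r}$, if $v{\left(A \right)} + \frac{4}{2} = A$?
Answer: $\frac{1411}{8158522} \approx 0.00017295$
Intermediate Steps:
$v{\left(A \right)} = -2 + A$
$\frac{v{\left(-1409 \right)}}{r} = \frac{-2 - 1409}{-8158522} = \left(-1411\right) \left(- \frac{1}{8158522}\right) = \frac{1411}{8158522}$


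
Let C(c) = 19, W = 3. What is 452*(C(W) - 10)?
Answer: 4068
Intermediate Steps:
452*(C(W) - 10) = 452*(19 - 10) = 452*9 = 4068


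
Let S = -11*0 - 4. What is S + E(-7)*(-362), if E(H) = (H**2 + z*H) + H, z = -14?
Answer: -50684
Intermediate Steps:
E(H) = H**2 - 13*H (E(H) = (H**2 - 14*H) + H = H**2 - 13*H)
S = -4 (S = 0 - 4 = -4)
S + E(-7)*(-362) = -4 - 7*(-13 - 7)*(-362) = -4 - 7*(-20)*(-362) = -4 + 140*(-362) = -4 - 50680 = -50684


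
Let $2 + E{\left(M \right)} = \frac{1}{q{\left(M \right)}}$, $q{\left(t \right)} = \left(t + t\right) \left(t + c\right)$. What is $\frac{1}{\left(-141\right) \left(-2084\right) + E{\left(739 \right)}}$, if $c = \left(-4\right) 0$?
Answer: $\frac{1092242}{320946573765} \approx 3.4032 \cdot 10^{-6}$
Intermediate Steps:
$c = 0$
$q{\left(t \right)} = 2 t^{2}$ ($q{\left(t \right)} = \left(t + t\right) \left(t + 0\right) = 2 t t = 2 t^{2}$)
$E{\left(M \right)} = -2 + \frac{1}{2 M^{2}}$
$\frac{1}{\left(-141\right) \left(-2084\right) + E{\left(739 \right)}} = \frac{1}{\left(-141\right) \left(-2084\right) - \left(2 - \frac{1}{2 \cdot 546121}\right)} = \frac{1}{293844 + \left(-2 + \frac{1}{2} \cdot \frac{1}{546121}\right)} = \frac{1}{293844 + \left(-2 + \frac{1}{1092242}\right)} = \frac{1}{293844 - \frac{2184483}{1092242}} = \frac{1}{\frac{320946573765}{1092242}} = \frac{1092242}{320946573765}$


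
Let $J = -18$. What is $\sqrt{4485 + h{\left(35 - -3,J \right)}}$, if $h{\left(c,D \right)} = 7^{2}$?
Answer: $\sqrt{4534} \approx 67.335$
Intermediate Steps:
$h{\left(c,D \right)} = 49$
$\sqrt{4485 + h{\left(35 - -3,J \right)}} = \sqrt{4485 + 49} = \sqrt{4534}$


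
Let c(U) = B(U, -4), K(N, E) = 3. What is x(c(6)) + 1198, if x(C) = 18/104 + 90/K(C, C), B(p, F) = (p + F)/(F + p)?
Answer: 63865/52 ≈ 1228.2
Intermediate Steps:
B(p, F) = 1 (B(p, F) = (F + p)/(F + p) = 1)
c(U) = 1
x(C) = 1569/52 (x(C) = 18/104 + 90/3 = 18*(1/104) + 90*(⅓) = 9/52 + 30 = 1569/52)
x(c(6)) + 1198 = 1569/52 + 1198 = 63865/52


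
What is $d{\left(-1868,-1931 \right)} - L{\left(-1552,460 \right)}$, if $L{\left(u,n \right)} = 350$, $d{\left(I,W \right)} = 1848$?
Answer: $1498$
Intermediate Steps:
$d{\left(-1868,-1931 \right)} - L{\left(-1552,460 \right)} = 1848 - 350 = 1498$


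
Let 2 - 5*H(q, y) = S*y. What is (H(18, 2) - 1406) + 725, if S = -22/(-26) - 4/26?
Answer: -44257/65 ≈ -680.88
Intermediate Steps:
S = 9/13 (S = -22*(-1/26) - 4*1/26 = 11/13 - 2/13 = 9/13 ≈ 0.69231)
H(q, y) = 2/5 - 9*y/65
(H(18, 2) - 1406) + 725 = ((2/5 - 9/65*2) - 1406) + 725 = ((2/5 - 18/65) - 1406) + 725 = (8/65 - 1406) + 725 = -91382/65 + 725 = -44257/65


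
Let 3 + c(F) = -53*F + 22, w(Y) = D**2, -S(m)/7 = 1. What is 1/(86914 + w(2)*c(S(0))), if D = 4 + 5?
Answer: 1/118504 ≈ 8.4385e-6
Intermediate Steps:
S(m) = -7 (S(m) = -7*1 = -7)
D = 9
w(Y) = 81 (w(Y) = 9**2 = 81)
c(F) = 19 - 53*F (c(F) = -3 + (-53*F + 22) = -3 + (22 - 53*F) = 19 - 53*F)
1/(86914 + w(2)*c(S(0))) = 1/(86914 + 81*(19 - 53*(-7))) = 1/(86914 + 81*(19 + 371)) = 1/(86914 + 81*390) = 1/(86914 + 31590) = 1/118504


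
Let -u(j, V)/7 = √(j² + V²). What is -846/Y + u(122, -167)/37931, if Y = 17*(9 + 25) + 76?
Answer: -141/109 - 7*√42773/37931 ≈ -1.3317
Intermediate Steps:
u(j, V) = -7*√(V² + j²) (u(j, V) = -7*√(j² + V²) = -7*√(V² + j²))
Y = 654 (Y = 17*34 + 76 = 578 + 76 = 654)
-846/Y + u(122, -167)/37931 = -846/654 - 7*√((-167)² + 122²)/37931 = -846*1/654 - 7*√(27889 + 14884)*(1/37931) = -141/109 - 7*√42773*(1/37931) = -141/109 - 7*√42773/37931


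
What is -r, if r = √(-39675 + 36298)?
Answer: -I*√3377 ≈ -58.112*I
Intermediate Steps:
r = I*√3377 (r = √(-3377) = I*√3377 ≈ 58.112*I)
-r = -I*√3377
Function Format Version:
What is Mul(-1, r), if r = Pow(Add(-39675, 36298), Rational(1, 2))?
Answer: Mul(-1, I, Pow(3377, Rational(1, 2))) ≈ Mul(-58.112, I)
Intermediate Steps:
r = Mul(I, Pow(3377, Rational(1, 2))) (r = Pow(-3377, Rational(1, 2)) = Mul(I, Pow(3377, Rational(1, 2))) ≈ Mul(58.112, I))
Mul(-1, r) = Mul(-1, Mul(I, Pow(3377, Rational(1, 2)))) = Mul(-1, I, Pow(3377, Rational(1, 2)))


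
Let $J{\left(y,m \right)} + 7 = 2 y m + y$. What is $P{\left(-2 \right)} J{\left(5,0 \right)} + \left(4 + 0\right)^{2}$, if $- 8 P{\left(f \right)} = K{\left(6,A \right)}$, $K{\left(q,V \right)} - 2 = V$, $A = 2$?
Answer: $17$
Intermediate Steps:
$K{\left(q,V \right)} = 2 + V$
$J{\left(y,m \right)} = -7 + y + 2 m y$ ($J{\left(y,m \right)} = -7 + \left(2 y m + y\right) = -7 + \left(2 m y + y\right) = -7 + \left(y + 2 m y\right) = -7 + y + 2 m y$)
$P{\left(f \right)} = - \frac{1}{2}$ ($P{\left(f \right)} = - \frac{2 + 2}{8} = \left(- \frac{1}{8}\right) 4 = - \frac{1}{2}$)
$P{\left(-2 \right)} J{\left(5,0 \right)} + \left(4 + 0\right)^{2} = - \frac{-7 + 5 + 2 \cdot 0 \cdot 5}{2} + \left(4 + 0\right)^{2} = - \frac{-7 + 5 + 0}{2} + 4^{2} = \left(- \frac{1}{2}\right) \left(-2\right) + 16 = 1 + 16 = 17$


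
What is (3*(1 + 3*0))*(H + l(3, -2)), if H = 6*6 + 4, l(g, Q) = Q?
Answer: 114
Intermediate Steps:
H = 40 (H = 36 + 4 = 40)
(3*(1 + 3*0))*(H + l(3, -2)) = (3*(1 + 3*0))*(40 - 2) = (3*(1 + 0))*38 = (3*1)*38 = 3*38 = 114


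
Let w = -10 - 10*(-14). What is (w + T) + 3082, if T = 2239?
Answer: 5451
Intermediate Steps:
w = 130 (w = -10 + 140 = 130)
(w + T) + 3082 = (130 + 2239) + 3082 = 2369 + 3082 = 5451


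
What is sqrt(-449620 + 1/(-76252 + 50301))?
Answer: I*sqrt(302798567803571)/25951 ≈ 670.54*I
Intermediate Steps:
sqrt(-449620 + 1/(-76252 + 50301)) = sqrt(-449620 + 1/(-25951)) = sqrt(-449620 - 1/25951) = sqrt(-11668088621/25951) = I*sqrt(302798567803571)/25951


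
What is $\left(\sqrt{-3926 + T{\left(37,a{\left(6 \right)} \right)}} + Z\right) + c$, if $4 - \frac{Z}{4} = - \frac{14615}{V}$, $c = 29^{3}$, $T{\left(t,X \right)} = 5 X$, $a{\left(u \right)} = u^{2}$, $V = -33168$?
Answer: $\frac{202351645}{8292} + i \sqrt{3746} \approx 24403.0 + 61.205 i$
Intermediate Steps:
$c = 24389$
$Z = \frac{118057}{8292}$ ($Z = 16 - 4 \left(- \frac{14615}{-33168}\right) = 16 - 4 \left(\left(-14615\right) \left(- \frac{1}{33168}\right)\right) = 16 - \frac{14615}{8292} = \frac{118057}{8292} \approx 14.237$)
$\left(\sqrt{-3926 + T{\left(37,a{\left(6 \right)} \right)}} + Z\right) + c = \left(\sqrt{-3926 + 5 \cdot 6^{2}} + \frac{118057}{8292}\right) + 24389 = \left(\sqrt{-3926 + 5 \cdot 36} + \frac{118057}{8292}\right) + 24389 = \left(\sqrt{-3926 + 180} + \frac{118057}{8292}\right) + 24389 = \left(\sqrt{-3746} + \frac{118057}{8292}\right) + 24389 = \left(i \sqrt{3746} + \frac{118057}{8292}\right) + 24389 = \left(\frac{118057}{8292} + i \sqrt{3746}\right) + 24389 = \frac{202351645}{8292} + i \sqrt{3746}$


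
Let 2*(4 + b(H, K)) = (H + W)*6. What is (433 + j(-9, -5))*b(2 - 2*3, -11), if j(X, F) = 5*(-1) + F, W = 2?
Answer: -4230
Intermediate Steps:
j(X, F) = -5 + F
b(H, K) = 2 + 3*H (b(H, K) = -4 + ((H + 2)*6)/2 = -4 + ((2 + H)*6)/2 = -4 + (12 + 6*H)/2 = -4 + (6 + 3*H) = 2 + 3*H)
(433 + j(-9, -5))*b(2 - 2*3, -11) = (433 + (-5 - 5))*(2 + 3*(2 - 2*3)) = (433 - 10)*(2 + 3*(2 - 6)) = 423*(2 + 3*(-4)) = 423*(2 - 12) = 423*(-10) = -4230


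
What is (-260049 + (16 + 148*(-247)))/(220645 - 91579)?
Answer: -98863/43022 ≈ -2.2980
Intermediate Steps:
(-260049 + (16 + 148*(-247)))/(220645 - 91579) = (-260049 + (16 - 36556))/129066 = (-260049 - 36540)*(1/129066) = -296589*1/129066 = -98863/43022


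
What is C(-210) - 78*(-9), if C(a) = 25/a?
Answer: 29479/42 ≈ 701.88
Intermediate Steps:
C(-210) - 78*(-9) = 25/(-210) - 78*(-9) = 25*(-1/210) - 1*(-702) = -5/42 + 702 = 29479/42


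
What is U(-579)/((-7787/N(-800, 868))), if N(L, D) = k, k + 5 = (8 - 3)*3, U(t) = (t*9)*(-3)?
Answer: -156330/7787 ≈ -20.076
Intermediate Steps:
U(t) = -27*t (U(t) = (9*t)*(-3) = -27*t)
k = 10 (k = -5 + (8 - 3)*3 = -5 + 5*3 = -5 + 15 = 10)
N(L, D) = 10
U(-579)/((-7787/N(-800, 868))) = (-27*(-579))/((-7787/10)) = 15633/((-7787*⅒)) = 15633/(-7787/10) = 15633*(-10/7787) = -156330/7787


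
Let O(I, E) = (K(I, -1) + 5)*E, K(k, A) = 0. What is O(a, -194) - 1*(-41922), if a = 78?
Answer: 40952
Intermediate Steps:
O(I, E) = 5*E (O(I, E) = (0 + 5)*E = 5*E)
O(a, -194) - 1*(-41922) = 5*(-194) - 1*(-41922) = -970 + 41922 = 40952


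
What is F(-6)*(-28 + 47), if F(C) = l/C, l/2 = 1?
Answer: -19/3 ≈ -6.3333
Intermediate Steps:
l = 2 (l = 2*1 = 2)
F(C) = 2/C
F(-6)*(-28 + 47) = (2/(-6))*(-28 + 47) = (2*(-⅙))*19 = -⅓*19 = -19/3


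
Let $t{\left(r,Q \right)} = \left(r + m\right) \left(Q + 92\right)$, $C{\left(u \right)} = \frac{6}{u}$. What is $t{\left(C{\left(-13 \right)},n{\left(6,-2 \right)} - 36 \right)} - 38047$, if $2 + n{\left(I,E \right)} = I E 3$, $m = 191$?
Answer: $- \frac{450025}{13} \approx -34617.0$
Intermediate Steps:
$n{\left(I,E \right)} = -2 + 3 E I$ ($n{\left(I,E \right)} = -2 + I E 3 = -2 + E I 3 = -2 + 3 E I$)
$t{\left(r,Q \right)} = \left(92 + Q\right) \left(191 + r\right)$ ($t{\left(r,Q \right)} = \left(r + 191\right) \left(Q + 92\right) = \left(191 + r\right) \left(92 + Q\right) = \left(92 + Q\right) \left(191 + r\right)$)
$t{\left(C{\left(-13 \right)},n{\left(6,-2 \right)} - 36 \right)} - 38047 = \left(17572 + 92 \frac{6}{-13} + 191 \left(\left(-2 + 3 \left(-2\right) 6\right) - 36\right) + \left(\left(-2 + 3 \left(-2\right) 6\right) - 36\right) \frac{6}{-13}\right) - 38047 = \left(17572 + 92 \cdot 6 \left(- \frac{1}{13}\right) + 191 \left(\left(-2 - 36\right) - 36\right) + \left(\left(-2 - 36\right) - 36\right) 6 \left(- \frac{1}{13}\right)\right) - 38047 = \left(17572 + 92 \left(- \frac{6}{13}\right) + 191 \left(-38 - 36\right) + \left(-38 - 36\right) \left(- \frac{6}{13}\right)\right) - 38047 = \left(17572 - \frac{552}{13} + 191 \left(-74\right) - - \frac{444}{13}\right) - 38047 = \left(17572 - \frac{552}{13} - 14134 + \frac{444}{13}\right) - 38047 = \frac{44586}{13} - 38047 = - \frac{450025}{13}$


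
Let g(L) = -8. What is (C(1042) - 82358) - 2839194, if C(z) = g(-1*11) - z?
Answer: -2922602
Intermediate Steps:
C(z) = -8 - z
(C(1042) - 82358) - 2839194 = ((-8 - 1*1042) - 82358) - 2839194 = ((-8 - 1042) - 82358) - 2839194 = (-1050 - 82358) - 2839194 = -83408 - 2839194 = -2922602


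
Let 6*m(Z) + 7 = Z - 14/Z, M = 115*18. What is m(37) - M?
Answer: -229222/111 ≈ -2065.1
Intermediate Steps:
M = 2070
m(Z) = -7/6 - 7/(3*Z) + Z/6 (m(Z) = -7/6 + (Z - 14/Z)/6 = -7/6 + (-7/(3*Z) + Z/6) = -7/6 - 7/(3*Z) + Z/6)
m(37) - M = (⅙)*(-14 + 37*(-7 + 37))/37 - 1*2070 = (⅙)*(1/37)*(-14 + 37*30) - 2070 = (⅙)*(1/37)*(-14 + 1110) - 2070 = (⅙)*(1/37)*1096 - 2070 = 548/111 - 2070 = -229222/111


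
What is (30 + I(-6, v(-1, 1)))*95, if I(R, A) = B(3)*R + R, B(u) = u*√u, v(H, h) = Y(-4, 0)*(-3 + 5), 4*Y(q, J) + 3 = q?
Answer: 2280 - 1710*√3 ≈ -681.81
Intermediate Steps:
Y(q, J) = -¾ + q/4
v(H, h) = -7/2 (v(H, h) = (-¾ + (¼)*(-4))*(-3 + 5) = (-¾ - 1)*2 = -7/4*2 = -7/2)
B(u) = u^(3/2)
I(R, A) = R + 3*R*√3 (I(R, A) = 3^(3/2)*R + R = (3*√3)*R + R = 3*R*√3 + R = R + 3*R*√3)
(30 + I(-6, v(-1, 1)))*95 = (30 - 6*(1 + 3*√3))*95 = (30 + (-6 - 18*√3))*95 = (24 - 18*√3)*95 = 2280 - 1710*√3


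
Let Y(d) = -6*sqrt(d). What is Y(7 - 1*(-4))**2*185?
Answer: 73260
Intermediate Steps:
Y(7 - 1*(-4))**2*185 = (-6*sqrt(7 - 1*(-4)))**2*185 = (-6*sqrt(7 + 4))**2*185 = (-6*sqrt(11))**2*185 = 396*185 = 73260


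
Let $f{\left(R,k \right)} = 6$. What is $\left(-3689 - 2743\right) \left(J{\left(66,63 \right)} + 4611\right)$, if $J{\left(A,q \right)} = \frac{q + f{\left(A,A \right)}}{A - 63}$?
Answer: $-29805888$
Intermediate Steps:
$J{\left(A,q \right)} = \frac{6 + q}{-63 + A}$ ($J{\left(A,q \right)} = \frac{q + 6}{A - 63} = \frac{6 + q}{-63 + A}$)
$\left(-3689 - 2743\right) \left(J{\left(66,63 \right)} + 4611\right) = \left(-3689 - 2743\right) \left(\frac{6 + 63}{-63 + 66} + 4611\right) = - 6432 \left(\frac{1}{3} \cdot 69 + 4611\right) = - 6432 \left(23 + 4611\right) = \left(-6432\right) 4634 = -29805888$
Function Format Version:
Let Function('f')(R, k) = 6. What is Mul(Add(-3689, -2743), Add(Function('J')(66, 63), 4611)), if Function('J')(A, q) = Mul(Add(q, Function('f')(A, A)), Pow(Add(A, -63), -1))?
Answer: -29805888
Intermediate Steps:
Function('J')(A, q) = Mul(Pow(Add(-63, A), -1), Add(6, q)) (Function('J')(A, q) = Mul(Add(q, 6), Pow(Add(A, -63), -1)) = Mul(Add(6, q), Pow(Add(-63, A), -1)) = Mul(Pow(Add(-63, A), -1), Add(6, q)))
Mul(Add(-3689, -2743), Add(Function('J')(66, 63), 4611)) = Mul(Add(-3689, -2743), Add(Mul(Pow(Add(-63, 66), -1), Add(6, 63)), 4611)) = Mul(-6432, Add(Mul(Pow(3, -1), 69), 4611)) = Mul(-6432, Add(Mul(Rational(1, 3), 69), 4611)) = Mul(-6432, Add(23, 4611)) = Mul(-6432, 4634) = -29805888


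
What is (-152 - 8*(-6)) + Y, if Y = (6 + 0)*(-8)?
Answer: -152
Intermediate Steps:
Y = -48 (Y = 6*(-8) = -48)
(-152 - 8*(-6)) + Y = (-152 - 8*(-6)) - 48 = (-152 + 48) - 48 = -104 - 48 = -152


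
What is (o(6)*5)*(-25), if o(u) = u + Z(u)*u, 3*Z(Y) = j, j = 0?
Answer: -750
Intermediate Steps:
Z(Y) = 0 (Z(Y) = (1/3)*0 = 0)
o(u) = u (o(u) = u + 0*u = u + 0 = u)
(o(6)*5)*(-25) = (6*5)*(-25) = 30*(-25) = -750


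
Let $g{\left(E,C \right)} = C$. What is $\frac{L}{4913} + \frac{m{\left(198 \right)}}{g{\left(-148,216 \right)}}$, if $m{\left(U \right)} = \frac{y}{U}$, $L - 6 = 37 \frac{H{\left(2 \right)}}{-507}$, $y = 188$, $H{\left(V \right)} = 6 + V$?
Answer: $\frac{48810703}{8877535524} \approx 0.0054982$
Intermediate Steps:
$L = \frac{2746}{507}$ ($L = 6 + 37 \frac{6 + 2}{-507} = 6 + 37 \cdot 8 \left(- \frac{1}{507}\right) = 6 + 37 \left(- \frac{8}{507}\right) = 6 - \frac{296}{507} = \frac{2746}{507} \approx 5.4162$)
$m{\left(U \right)} = \frac{188}{U}$
$\frac{L}{4913} + \frac{m{\left(198 \right)}}{g{\left(-148,216 \right)}} = \frac{2746}{507 \cdot 4913} + \frac{188 \cdot \frac{1}{198}}{216} = \frac{2746}{507} \cdot \frac{1}{4913} + 188 \cdot \frac{1}{198} \cdot \frac{1}{216} = \frac{2746}{2490891} + \frac{94}{99} \cdot \frac{1}{216} = \frac{2746}{2490891} + \frac{47}{10692} = \frac{48810703}{8877535524}$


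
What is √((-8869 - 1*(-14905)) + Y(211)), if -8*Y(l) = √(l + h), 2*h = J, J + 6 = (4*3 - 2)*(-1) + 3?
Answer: √(96576 - √818)/4 ≈ 77.680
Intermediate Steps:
J = -13 (J = -6 + ((4*3 - 2)*(-1) + 3) = -6 + ((12 - 2)*(-1) + 3) = -6 + (10*(-1) + 3) = -6 + (-10 + 3) = -6 - 7 = -13)
h = -13/2 (h = (½)*(-13) = -13/2 ≈ -6.5000)
Y(l) = -√(-13/2 + l)/8 (Y(l) = -√(l - 13/2)/8 = -√(-13/2 + l)/8)
√((-8869 - 1*(-14905)) + Y(211)) = √((-8869 - 1*(-14905)) - √(-26 + 4*211)/16) = √((-8869 + 14905) - √(-26 + 844)/16) = √(6036 - √818/16)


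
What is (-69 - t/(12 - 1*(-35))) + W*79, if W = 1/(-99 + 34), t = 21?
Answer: -215873/3055 ≈ -70.662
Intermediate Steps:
W = -1/65 (W = 1/(-65) = -1/65 ≈ -0.015385)
(-69 - t/(12 - 1*(-35))) + W*79 = (-69 - 21/(12 - 1*(-35))) - 1/65*79 = (-69 - 21/(12 + 35)) - 79/65 = (-69 - 21/47) - 79/65 = -3264/47 - 79/65 = -215873/3055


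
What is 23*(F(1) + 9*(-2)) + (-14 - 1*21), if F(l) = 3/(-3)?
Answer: -472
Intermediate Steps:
F(l) = -1 (F(l) = 3*(-⅓) = -1)
23*(F(1) + 9*(-2)) + (-14 - 1*21) = 23*(-1 + 9*(-2)) + (-14 - 1*21) = 23*(-1 - 18) + (-14 - 21) = 23*(-19) - 35 = -437 - 35 = -472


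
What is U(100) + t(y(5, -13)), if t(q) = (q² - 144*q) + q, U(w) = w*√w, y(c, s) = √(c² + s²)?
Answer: 1194 - 143*√194 ≈ -797.76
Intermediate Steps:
U(w) = w^(3/2)
t(q) = q² - 143*q
U(100) + t(y(5, -13)) = 100^(3/2) + √(5² + (-13)²)*(-143 + √(5² + (-13)²)) = 1000 + √(25 + 169)*(-143 + √(25 + 169)) = 1000 + √194*(-143 + √194)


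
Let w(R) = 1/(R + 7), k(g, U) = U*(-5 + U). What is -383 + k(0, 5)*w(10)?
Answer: -383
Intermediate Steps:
w(R) = 1/(7 + R)
-383 + k(0, 5)*w(10) = -383 + (5*(-5 + 5))/(7 + 10) = -383 + (5*0)/17 = -383 + 0*(1/17) = -383 + 0 = -383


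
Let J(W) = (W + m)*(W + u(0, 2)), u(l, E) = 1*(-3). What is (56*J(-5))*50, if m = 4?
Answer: 22400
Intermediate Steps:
u(l, E) = -3
J(W) = (-3 + W)*(4 + W) (J(W) = (W + 4)*(W - 3) = (4 + W)*(-3 + W) = (-3 + W)*(4 + W))
(56*J(-5))*50 = (56*(-12 - 5 + (-5)²))*50 = (56*(-12 - 5 + 25))*50 = (56*8)*50 = 448*50 = 22400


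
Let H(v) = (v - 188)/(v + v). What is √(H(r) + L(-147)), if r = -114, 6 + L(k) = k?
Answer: I*√1971174/114 ≈ 12.316*I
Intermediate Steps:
L(k) = -6 + k
H(v) = (-188 + v)/(2*v) (H(v) = (-188 + v)/((2*v)) = (-188 + v)*(1/(2*v)) = (-188 + v)/(2*v))
√(H(r) + L(-147)) = √((½)*(-188 - 114)/(-114) + (-6 - 147)) = √((½)*(-1/114)*(-302) - 153) = √(151/114 - 153) = √(-17291/114) = I*√1971174/114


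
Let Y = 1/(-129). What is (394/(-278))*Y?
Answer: 197/17931 ≈ 0.010987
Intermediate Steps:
Y = -1/129 ≈ -0.0077519
(394/(-278))*Y = (394/(-278))*(-1/129) = (394*(-1/278))*(-1/129) = -197/139*(-1/129) = 197/17931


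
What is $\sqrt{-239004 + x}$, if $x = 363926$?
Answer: $\sqrt{124922} \approx 353.44$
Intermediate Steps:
$\sqrt{-239004 + x} = \sqrt{-239004 + 363926} = \sqrt{124922}$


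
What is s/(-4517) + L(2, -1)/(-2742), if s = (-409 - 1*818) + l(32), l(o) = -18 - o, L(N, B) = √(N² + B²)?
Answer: 1277/4517 - √5/2742 ≈ 0.28189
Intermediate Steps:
L(N, B) = √(B² + N²)
s = -1277 (s = (-409 - 1*818) + (-18 - 1*32) = (-409 - 818) + (-18 - 32) = -1227 - 50 = -1277)
s/(-4517) + L(2, -1)/(-2742) = -1277/(-4517) + √((-1)² + 2²)/(-2742) = -1277*(-1/4517) + √(1 + 4)*(-1/2742) = 1277/4517 + √5*(-1/2742) = 1277/4517 - √5/2742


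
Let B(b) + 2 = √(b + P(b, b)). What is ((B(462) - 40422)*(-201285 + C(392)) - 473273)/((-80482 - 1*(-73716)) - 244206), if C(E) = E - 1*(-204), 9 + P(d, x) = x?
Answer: -8112178863/250972 + 200689*√915/250972 ≈ -32299.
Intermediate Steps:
P(d, x) = -9 + x
C(E) = 204 + E (C(E) = E + 204 = 204 + E)
B(b) = -2 + √(-9 + 2*b) (B(b) = -2 + √(b + (-9 + b)) = -2 + √(-9 + 2*b))
((B(462) - 40422)*(-201285 + C(392)) - 473273)/((-80482 - 1*(-73716)) - 244206) = (((-2 + √(-9 + 2*462)) - 40422)*(-201285 + (204 + 392)) - 473273)/((-80482 - 1*(-73716)) - 244206) = (((-2 + √(-9 + 924)) - 40422)*(-201285 + 596) - 473273)/((-80482 + 73716) - 244206) = (((-2 + √915) - 40422)*(-200689) - 473273)/(-6766 - 244206) = ((-40424 + √915)*(-200689) - 473273)/(-250972) = ((8112652136 - 200689*√915) - 473273)*(-1/250972) = (8112178863 - 200689*√915)*(-1/250972) = -8112178863/250972 + 200689*√915/250972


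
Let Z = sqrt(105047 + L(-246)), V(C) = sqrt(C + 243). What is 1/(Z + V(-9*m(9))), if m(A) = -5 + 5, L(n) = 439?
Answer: 1/(sqrt(105486) + 9*sqrt(3)) ≈ 0.0029379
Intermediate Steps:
m(A) = 0
V(C) = sqrt(243 + C)
Z = sqrt(105486) (Z = sqrt(105047 + 439) = sqrt(105486) ≈ 324.79)
1/(Z + V(-9*m(9))) = 1/(sqrt(105486) + sqrt(243 - 9*0)) = 1/(sqrt(105486) + sqrt(243 + 0)) = 1/(sqrt(105486) + sqrt(243)) = 1/(sqrt(105486) + 9*sqrt(3))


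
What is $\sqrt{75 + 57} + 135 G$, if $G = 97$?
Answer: $13095 + 2 \sqrt{33} \approx 13106.0$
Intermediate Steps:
$\sqrt{75 + 57} + 135 G = \sqrt{75 + 57} + 135 \cdot 97 = \sqrt{132} + 13095 = 2 \sqrt{33} + 13095 = 13095 + 2 \sqrt{33}$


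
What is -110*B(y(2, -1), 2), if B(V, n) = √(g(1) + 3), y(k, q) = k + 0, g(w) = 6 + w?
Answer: -110*√10 ≈ -347.85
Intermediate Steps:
y(k, q) = k
B(V, n) = √10 (B(V, n) = √((6 + 1) + 3) = √(7 + 3) = √10)
-110*B(y(2, -1), 2) = -110*√10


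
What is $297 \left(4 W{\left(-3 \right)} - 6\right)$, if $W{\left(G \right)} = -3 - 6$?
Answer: $-12474$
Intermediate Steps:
$W{\left(G \right)} = -9$ ($W{\left(G \right)} = -3 - 6 = -9$)
$297 \left(4 W{\left(-3 \right)} - 6\right) = 297 \left(4 \left(-9\right) - 6\right) = 297 \left(-36 - 6\right) = 297 \left(-42\right) = -12474$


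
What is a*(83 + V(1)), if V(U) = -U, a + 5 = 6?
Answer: 82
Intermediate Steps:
a = 1 (a = -5 + 6 = 1)
a*(83 + V(1)) = 1*(83 - 1*1) = 1*(83 - 1) = 1*82 = 82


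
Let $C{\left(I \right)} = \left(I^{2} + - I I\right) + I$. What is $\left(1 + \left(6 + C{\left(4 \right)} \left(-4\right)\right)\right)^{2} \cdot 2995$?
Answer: $242595$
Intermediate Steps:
$C{\left(I \right)} = I$ ($C{\left(I \right)} = \left(I^{2} - I^{2}\right) + I = 0 + I = I$)
$\left(1 + \left(6 + C{\left(4 \right)} \left(-4\right)\right)\right)^{2} \cdot 2995 = \left(1 + \left(6 + 4 \left(-4\right)\right)\right)^{2} \cdot 2995 = \left(1 + \left(6 - 16\right)\right)^{2} \cdot 2995 = \left(1 - 10\right)^{2} \cdot 2995 = \left(-9\right)^{2} \cdot 2995 = 81 \cdot 2995 = 242595$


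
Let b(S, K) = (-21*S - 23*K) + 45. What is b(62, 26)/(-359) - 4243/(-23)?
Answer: 1565902/8257 ≈ 189.65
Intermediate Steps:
b(S, K) = 45 - 23*K - 21*S (b(S, K) = (-23*K - 21*S) + 45 = 45 - 23*K - 21*S)
b(62, 26)/(-359) - 4243/(-23) = (45 - 23*26 - 21*62)/(-359) - 4243/(-23) = (45 - 598 - 1302)*(-1/359) - 4243*(-1/23) = -1855*(-1/359) + 4243/23 = 1855/359 + 4243/23 = 1565902/8257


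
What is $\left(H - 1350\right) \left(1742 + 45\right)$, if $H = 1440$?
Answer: $160830$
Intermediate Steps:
$\left(H - 1350\right) \left(1742 + 45\right) = \left(1440 - 1350\right) \left(1742 + 45\right) = 90 \cdot 1787 = 160830$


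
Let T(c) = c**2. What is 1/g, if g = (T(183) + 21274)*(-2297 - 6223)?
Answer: -1/466580760 ≈ -2.1433e-9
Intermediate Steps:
g = -466580760 (g = (183**2 + 21274)*(-2297 - 6223) = (33489 + 21274)*(-8520) = 54763*(-8520) = -466580760)
1/g = 1/(-466580760) = -1/466580760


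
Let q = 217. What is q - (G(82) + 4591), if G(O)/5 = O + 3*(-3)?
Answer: -4739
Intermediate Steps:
G(O) = -45 + 5*O (G(O) = 5*(O + 3*(-3)) = 5*(O - 9) = 5*(-9 + O) = -45 + 5*O)
q - (G(82) + 4591) = 217 - ((-45 + 5*82) + 4591) = 217 - ((-45 + 410) + 4591) = 217 - (365 + 4591) = 217 - 1*4956 = 217 - 4956 = -4739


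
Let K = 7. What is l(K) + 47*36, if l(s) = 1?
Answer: 1693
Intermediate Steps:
l(K) + 47*36 = 1 + 47*36 = 1 + 1692 = 1693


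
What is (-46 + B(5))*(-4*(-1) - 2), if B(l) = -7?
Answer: -106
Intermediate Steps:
(-46 + B(5))*(-4*(-1) - 2) = (-46 - 7)*(-4*(-1) - 2) = -53*(4 - 2) = -53*2 = -106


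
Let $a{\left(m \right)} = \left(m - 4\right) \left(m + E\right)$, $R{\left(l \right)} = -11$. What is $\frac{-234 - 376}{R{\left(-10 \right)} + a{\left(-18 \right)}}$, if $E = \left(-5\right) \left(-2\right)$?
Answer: $- \frac{122}{33} \approx -3.697$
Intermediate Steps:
$E = 10$
$a{\left(m \right)} = \left(-4 + m\right) \left(10 + m\right)$ ($a{\left(m \right)} = \left(m - 4\right) \left(m + 10\right) = \left(-4 + m\right) \left(10 + m\right)$)
$\frac{-234 - 376}{R{\left(-10 \right)} + a{\left(-18 \right)}} = \frac{-234 - 376}{-11 + \left(-40 + \left(-18\right)^{2} + 6 \left(-18\right)\right)} = \frac{-234 - 376}{-11 - -176} = - \frac{610}{-11 + 176} = - \frac{610}{165} = \left(-610\right) \frac{1}{165} = - \frac{122}{33}$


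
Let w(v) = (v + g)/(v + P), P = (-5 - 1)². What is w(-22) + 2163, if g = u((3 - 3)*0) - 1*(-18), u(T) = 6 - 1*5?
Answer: 30279/14 ≈ 2162.8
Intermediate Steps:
u(T) = 1 (u(T) = 6 - 5 = 1)
P = 36 (P = (-6)² = 36)
g = 19 (g = 1 - 1*(-18) = 1 + 18 = 19)
w(v) = (19 + v)/(36 + v) (w(v) = (v + 19)/(v + 36) = (19 + v)/(36 + v))
w(-22) + 2163 = (19 - 22)/(36 - 22) + 2163 = -3/14 + 2163 = 30279/14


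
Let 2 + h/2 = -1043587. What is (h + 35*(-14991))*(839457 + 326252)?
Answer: -3044672205867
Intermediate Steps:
h = -2087178 (h = -4 + 2*(-1043587) = -4 - 2087174 = -2087178)
(h + 35*(-14991))*(839457 + 326252) = (-2087178 + 35*(-14991))*(839457 + 326252) = (-2087178 - 524685)*1165709 = -2611863*1165709 = -3044672205867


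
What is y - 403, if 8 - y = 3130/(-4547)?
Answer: -1792935/4547 ≈ -394.31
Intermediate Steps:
y = 39506/4547 (y = 8 - 3130/(-4547) = 8 - 3130*(-1)/4547 = 8 - 1*(-3130/4547) = 8 + 3130/4547 = 39506/4547 ≈ 8.6884)
y - 403 = 39506/4547 - 403 = -1792935/4547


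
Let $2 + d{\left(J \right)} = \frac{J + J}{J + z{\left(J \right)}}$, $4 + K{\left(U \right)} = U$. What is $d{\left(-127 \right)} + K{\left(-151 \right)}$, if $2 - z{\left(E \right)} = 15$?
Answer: $- \frac{10863}{70} \approx -155.19$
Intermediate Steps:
$K{\left(U \right)} = -4 + U$
$z{\left(E \right)} = -13$ ($z{\left(E \right)} = 2 - 15 = -13$)
$d{\left(J \right)} = -2 + \frac{2 J}{-13 + J}$ ($d{\left(J \right)} = -2 + \frac{J + J}{J - 13} = -2 + \frac{2 J}{-13 + J}$)
$d{\left(-127 \right)} + K{\left(-151 \right)} = \frac{26}{-13 - 127} - 155 = \frac{26}{-140} - 155 = 26 \left(- \frac{1}{140}\right) - 155 = - \frac{13}{70} - 155 = - \frac{10863}{70}$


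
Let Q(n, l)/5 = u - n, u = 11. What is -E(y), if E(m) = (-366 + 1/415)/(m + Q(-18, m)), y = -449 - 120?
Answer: -151889/175960 ≈ -0.86320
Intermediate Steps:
Q(n, l) = 55 - 5*n (Q(n, l) = 5*(11 - n) = 55 - 5*n)
y = -569
E(m) = -151889/(415*(145 + m)) (E(m) = (-366 + 1/415)/(m + (55 - 5*(-18))) = (-366 + 1/415)/(m + (55 + 90)) = -151889/(415*(m + 145)) = -151889/(415*(145 + m)))
-E(y) = -(-151889)/(60175 + 415*(-569)) = -(-151889)/(60175 - 236135) = -(-151889)/(-175960) = -(-151889)*(-1)/175960 = -1*151889/175960 = -151889/175960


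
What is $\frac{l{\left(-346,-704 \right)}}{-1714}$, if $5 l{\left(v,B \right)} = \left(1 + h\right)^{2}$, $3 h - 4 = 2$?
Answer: $- \frac{9}{8570} \approx -0.0010502$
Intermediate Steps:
$h = 2$ ($h = \frac{4}{3} + \frac{1}{3} \cdot 2 = \frac{4}{3} + \frac{2}{3} = 2$)
$l{\left(v,B \right)} = \frac{9}{5}$ ($l{\left(v,B \right)} = \frac{\left(1 + 2\right)^{2}}{5} = \frac{3^{2}}{5} = \frac{1}{5} \cdot 9 = \frac{9}{5}$)
$\frac{l{\left(-346,-704 \right)}}{-1714} = \frac{9}{5 \left(-1714\right)} = \frac{9}{5} \left(- \frac{1}{1714}\right) = - \frac{9}{8570}$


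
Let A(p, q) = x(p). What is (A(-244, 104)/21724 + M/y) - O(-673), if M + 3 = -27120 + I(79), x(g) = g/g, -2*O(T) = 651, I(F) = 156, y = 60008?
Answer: 105935129549/325903448 ≈ 325.05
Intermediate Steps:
O(T) = -651/2 (O(T) = -½*651 = -651/2)
x(g) = 1
A(p, q) = 1
M = -26967 (M = -3 + (-27120 + 156) = -3 - 26964 = -26967)
(A(-244, 104)/21724 + M/y) - O(-673) = (1/21724 - 26967/60008) - 1*(-651/2) = (1*(1/21724) - 26967*1/60008) + 651/2 = (1/21724 - 26967/60008) + 651/2 = -146442775/325903448 + 651/2 = 105935129549/325903448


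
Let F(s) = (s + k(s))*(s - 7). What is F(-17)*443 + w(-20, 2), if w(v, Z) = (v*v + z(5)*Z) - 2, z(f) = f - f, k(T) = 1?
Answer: 170510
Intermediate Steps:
z(f) = 0
F(s) = (1 + s)*(-7 + s) (F(s) = (s + 1)*(s - 7) = (1 + s)*(-7 + s))
w(v, Z) = -2 + v² (w(v, Z) = (v*v + 0*Z) - 2 = (v² + 0) - 2 = v² - 2 = -2 + v²)
F(-17)*443 + w(-20, 2) = (-7 + (-17)² - 6*(-17))*443 + (-2 + (-20)²) = (-7 + 289 + 102)*443 + (-2 + 400) = 384*443 + 398 = 170112 + 398 = 170510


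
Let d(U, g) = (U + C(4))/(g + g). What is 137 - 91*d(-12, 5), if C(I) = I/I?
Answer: 2371/10 ≈ 237.10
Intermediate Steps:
C(I) = 1
d(U, g) = (1 + U)/(2*g) (d(U, g) = (U + 1)/(g + g) = (1 + U)/((2*g)) = (1 + U)*(1/(2*g)) = (1 + U)/(2*g))
137 - 91*d(-12, 5) = 137 - 91*(1 - 12)/(2*5) = 137 - 91*(-11)/(2*5) = 137 - 91*(-11/10) = 137 + 1001/10 = 2371/10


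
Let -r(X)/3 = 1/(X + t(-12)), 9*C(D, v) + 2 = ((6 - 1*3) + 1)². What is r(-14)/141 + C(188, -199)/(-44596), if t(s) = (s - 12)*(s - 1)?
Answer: -74681/702688023 ≈ -0.00010628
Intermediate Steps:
t(s) = (-1 + s)*(-12 + s) (t(s) = (-12 + s)*(-1 + s) = (-1 + s)*(-12 + s))
C(D, v) = 14/9 (C(D, v) = -2/9 + ((6 - 1*3) + 1)²/9 = -2/9 + ((6 - 3) + 1)²/9 = -2/9 + (3 + 1)²/9 = -2/9 + (⅑)*4² = -2/9 + (⅑)*16 = -2/9 + 16/9 = 14/9)
r(X) = -3/(312 + X) (r(X) = -3/(X + (12 + (-12)² - 13*(-12))) = -3/(X + (12 + 144 + 156)) = -3/(X + 312) = -3/(312 + X))
r(-14)/141 + C(188, -199)/(-44596) = -3/(312 - 14)/141 + (14/9)/(-44596) = -3/298*(1/141) + (14/9)*(-1/44596) = -3*1/298*(1/141) - 7/200682 = -3/298*1/141 - 7/200682 = -1/14006 - 7/200682 = -74681/702688023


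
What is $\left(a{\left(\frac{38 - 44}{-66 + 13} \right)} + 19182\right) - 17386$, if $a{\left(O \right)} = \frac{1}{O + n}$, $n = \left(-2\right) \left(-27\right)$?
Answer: $\frac{5150981}{2868} \approx 1796.0$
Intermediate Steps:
$n = 54$
$a{\left(O \right)} = \frac{1}{54 + O}$ ($a{\left(O \right)} = \frac{1}{O + 54} = \frac{1}{54 + O}$)
$\left(a{\left(\frac{38 - 44}{-66 + 13} \right)} + 19182\right) - 17386 = \left(\frac{1}{54 + \frac{38 - 44}{-66 + 13}} + 19182\right) - 17386 = \left(\frac{1}{54 - \frac{6}{-53}} + 19182\right) - 17386 = \left(\frac{1}{54 - - \frac{6}{53}} + 19182\right) - 17386 = \left(\frac{1}{54 + \frac{6}{53}} + 19182\right) - 17386 = \left(\frac{1}{\frac{2868}{53}} + 19182\right) - 17386 = \left(\frac{53}{2868} + 19182\right) - 17386 = \frac{55014029}{2868} - 17386 = \frac{5150981}{2868}$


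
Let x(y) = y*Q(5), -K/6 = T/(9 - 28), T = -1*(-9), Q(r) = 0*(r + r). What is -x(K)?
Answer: 0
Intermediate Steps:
Q(r) = 0 (Q(r) = 0*(2*r) = 0)
T = 9
K = 54/19 (K = -6*9/(9 - 28) = -6*9/(-19) = -(-6)*9/19 = -6*(-9/19) = 54/19 ≈ 2.8421)
x(y) = 0 (x(y) = y*0 = 0)
-x(K) = -1*0 = 0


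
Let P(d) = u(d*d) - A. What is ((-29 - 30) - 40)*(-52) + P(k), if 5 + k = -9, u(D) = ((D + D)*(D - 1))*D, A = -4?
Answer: 14987392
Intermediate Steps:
u(D) = 2*D²*(-1 + D) (u(D) = ((2*D)*(-1 + D))*D = (2*D*(-1 + D))*D = 2*D²*(-1 + D))
k = -14 (k = -5 - 9 = -14)
P(d) = 4 + 2*d⁴*(-1 + d²) (P(d) = 2*(d*d)²*(-1 + d*d) - 1*(-4) = 2*(d²)²*(-1 + d²) + 4 = 2*d⁴*(-1 + d²) + 4 = 4 + 2*d⁴*(-1 + d²))
((-29 - 30) - 40)*(-52) + P(k) = ((-29 - 30) - 40)*(-52) + (4 - 2*(-14)⁴ + 2*(-14)⁶) = (-59 - 40)*(-52) + (4 - 2*38416 + 2*7529536) = -99*(-52) + (4 - 76832 + 15059072) = 5148 + 14982244 = 14987392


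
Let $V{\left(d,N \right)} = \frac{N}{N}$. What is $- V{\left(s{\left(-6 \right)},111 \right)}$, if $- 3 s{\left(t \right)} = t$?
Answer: $-1$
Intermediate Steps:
$s{\left(t \right)} = - \frac{t}{3}$
$V{\left(d,N \right)} = 1$
$- V{\left(s{\left(-6 \right)},111 \right)} = \left(-1\right) 1 = -1$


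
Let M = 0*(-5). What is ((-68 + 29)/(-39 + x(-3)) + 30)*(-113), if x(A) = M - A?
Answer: -42149/12 ≈ -3512.4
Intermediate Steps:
M = 0
x(A) = -A (x(A) = 0 - A = -A)
((-68 + 29)/(-39 + x(-3)) + 30)*(-113) = ((-68 + 29)/(-39 - 1*(-3)) + 30)*(-113) = (-39/(-39 + 3) + 30)*(-113) = (-39/(-36) + 30)*(-113) = (-39*(-1/36) + 30)*(-113) = (13/12 + 30)*(-113) = (373/12)*(-113) = -42149/12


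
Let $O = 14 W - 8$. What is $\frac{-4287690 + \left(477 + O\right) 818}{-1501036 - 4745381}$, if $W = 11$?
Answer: $\frac{3778076}{6246417} \approx 0.60484$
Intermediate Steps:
$O = 146$ ($O = 14 \cdot 11 - 8 = 154 - 8 = 146$)
$\frac{-4287690 + \left(477 + O\right) 818}{-1501036 - 4745381} = \frac{-4287690 + \left(477 + 146\right) 818}{-1501036 - 4745381} = \frac{-4287690 + 623 \cdot 818}{-6246417} = \left(-4287690 + 509614\right) \left(- \frac{1}{6246417}\right) = \left(-3778076\right) \left(- \frac{1}{6246417}\right) = \frac{3778076}{6246417}$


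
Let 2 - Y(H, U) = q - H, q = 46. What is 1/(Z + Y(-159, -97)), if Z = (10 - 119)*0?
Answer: -1/203 ≈ -0.0049261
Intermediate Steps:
Y(H, U) = -44 + H (Y(H, U) = 2 - (46 - H) = 2 + (-46 + H) = -44 + H)
Z = 0 (Z = -109*0 = 0)
1/(Z + Y(-159, -97)) = 1/(0 + (-44 - 159)) = 1/(0 - 203) = 1/(-203) = -1/203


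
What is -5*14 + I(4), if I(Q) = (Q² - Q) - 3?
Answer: -61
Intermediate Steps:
I(Q) = -3 + Q² - Q
-5*14 + I(4) = -5*14 + (-3 + 4² - 1*4) = -70 + (-3 + 16 - 4) = -70 + 9 = -61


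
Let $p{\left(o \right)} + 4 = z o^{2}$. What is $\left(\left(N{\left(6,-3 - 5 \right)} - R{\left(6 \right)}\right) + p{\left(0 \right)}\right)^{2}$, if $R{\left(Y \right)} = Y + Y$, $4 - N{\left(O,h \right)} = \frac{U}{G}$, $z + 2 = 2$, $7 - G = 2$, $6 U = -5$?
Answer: $\frac{5041}{36} \approx 140.03$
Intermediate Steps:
$U = - \frac{5}{6}$ ($U = \frac{1}{6} \left(-5\right) = - \frac{5}{6} \approx -0.83333$)
$G = 5$ ($G = 7 - 2 = 5$)
$z = 0$ ($z = -2 + 2 = 0$)
$p{\left(o \right)} = -4$ ($p{\left(o \right)} = -4 + 0 o^{2} = -4 + 0 = -4$)
$N{\left(O,h \right)} = \frac{25}{6}$ ($N{\left(O,h \right)} = 4 - - \frac{5}{6 \cdot 5} = 4 - \left(- \frac{5}{6}\right) \frac{1}{5} = 4 - - \frac{1}{6} = 4 + \frac{1}{6} = \frac{25}{6}$)
$R{\left(Y \right)} = 2 Y$
$\left(\left(N{\left(6,-3 - 5 \right)} - R{\left(6 \right)}\right) + p{\left(0 \right)}\right)^{2} = \left(\left(\frac{25}{6} - 2 \cdot 6\right) - 4\right)^{2} = \left(\left(\frac{25}{6} - 12\right) - 4\right)^{2} = \left(- \frac{47}{6} - 4\right)^{2} = \left(- \frac{71}{6}\right)^{2} = \frac{5041}{36}$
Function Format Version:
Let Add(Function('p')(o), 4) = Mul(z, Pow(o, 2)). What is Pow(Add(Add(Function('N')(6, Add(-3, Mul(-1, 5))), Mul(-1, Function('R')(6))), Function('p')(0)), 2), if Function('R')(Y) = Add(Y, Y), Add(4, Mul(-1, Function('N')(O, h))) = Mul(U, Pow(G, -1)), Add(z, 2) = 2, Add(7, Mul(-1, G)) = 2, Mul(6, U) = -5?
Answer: Rational(5041, 36) ≈ 140.03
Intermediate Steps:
U = Rational(-5, 6) (U = Mul(Rational(1, 6), -5) = Rational(-5, 6) ≈ -0.83333)
G = 5 (G = Add(7, Mul(-1, 2)) = Add(7, -2) = 5)
z = 0 (z = Add(-2, 2) = 0)
Function('p')(o) = -4 (Function('p')(o) = Add(-4, Mul(0, Pow(o, 2))) = Add(-4, 0) = -4)
Function('N')(O, h) = Rational(25, 6) (Function('N')(O, h) = Add(4, Mul(-1, Mul(Rational(-5, 6), Pow(5, -1)))) = Add(4, Mul(-1, Mul(Rational(-5, 6), Rational(1, 5)))) = Add(4, Mul(-1, Rational(-1, 6))) = Add(4, Rational(1, 6)) = Rational(25, 6))
Function('R')(Y) = Mul(2, Y)
Pow(Add(Add(Function('N')(6, Add(-3, Mul(-1, 5))), Mul(-1, Function('R')(6))), Function('p')(0)), 2) = Pow(Add(Add(Rational(25, 6), Mul(-1, Mul(2, 6))), -4), 2) = Pow(Add(Add(Rational(25, 6), Mul(-1, 12)), -4), 2) = Pow(Add(Add(Rational(25, 6), -12), -4), 2) = Pow(Add(Rational(-47, 6), -4), 2) = Pow(Rational(-71, 6), 2) = Rational(5041, 36)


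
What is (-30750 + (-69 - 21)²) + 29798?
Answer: 7148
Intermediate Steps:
(-30750 + (-69 - 21)²) + 29798 = (-30750 + (-90)²) + 29798 = (-30750 + 8100) + 29798 = -22650 + 29798 = 7148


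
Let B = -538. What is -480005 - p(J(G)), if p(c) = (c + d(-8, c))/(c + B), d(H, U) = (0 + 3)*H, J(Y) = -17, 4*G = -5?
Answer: -266402816/555 ≈ -4.8001e+5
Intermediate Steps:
G = -5/4 (G = (¼)*(-5) = -5/4 ≈ -1.2500)
d(H, U) = 3*H
p(c) = (-24 + c)/(-538 + c) (p(c) = (c + 3*(-8))/(c - 538) = (c - 24)/(-538 + c) = (-24 + c)/(-538 + c))
-480005 - p(J(G)) = -480005 - (-24 - 17)/(-538 - 17) = -480005 - (-41)/(-555) = -480005 - (-1)*(-41)/555 = -480005 - 1*41/555 = -480005 - 41/555 = -266402816/555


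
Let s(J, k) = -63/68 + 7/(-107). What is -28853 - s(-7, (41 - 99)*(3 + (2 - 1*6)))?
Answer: -209927211/7276 ≈ -28852.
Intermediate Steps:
s(J, k) = -7217/7276 (s(J, k) = -63*1/68 + 7*(-1/107) = -63/68 - 7/107 = -7217/7276)
-28853 - s(-7, (41 - 99)*(3 + (2 - 1*6))) = -28853 - 1*(-7217/7276) = -28853 + 7217/7276 = -209927211/7276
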